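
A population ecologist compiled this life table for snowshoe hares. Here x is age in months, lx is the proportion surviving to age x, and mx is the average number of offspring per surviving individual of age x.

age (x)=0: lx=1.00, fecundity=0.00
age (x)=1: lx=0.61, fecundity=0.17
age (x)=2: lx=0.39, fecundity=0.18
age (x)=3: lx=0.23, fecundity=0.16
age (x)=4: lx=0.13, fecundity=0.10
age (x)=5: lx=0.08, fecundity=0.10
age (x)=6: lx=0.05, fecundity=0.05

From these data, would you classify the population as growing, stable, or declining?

R0 = Σ lx·mx = 0 + 0.1037 + 0.0702 + 0.0368 + 0.013 + 0.008 + 0.0025 = 0.2342
R0 < 1, so the population is declining.

declining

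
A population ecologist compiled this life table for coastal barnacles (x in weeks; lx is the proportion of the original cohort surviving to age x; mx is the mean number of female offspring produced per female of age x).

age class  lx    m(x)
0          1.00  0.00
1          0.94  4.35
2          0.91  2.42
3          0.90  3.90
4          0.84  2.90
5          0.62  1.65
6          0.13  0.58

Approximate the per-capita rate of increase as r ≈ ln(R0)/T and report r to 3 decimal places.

1.006

R0 = Σ lx·mx = 0 + 4.089 + 2.2022 + 3.51 + 2.436 + 1.023 + 0.0754 = 13.3356
Σ x·lx·mx = 34.3348; T = 34.3348/13.3356 = 2.57467…
r ≈ ln(R0)/T = ln(13.3356)/2.57467… = 1.00612… → 1.006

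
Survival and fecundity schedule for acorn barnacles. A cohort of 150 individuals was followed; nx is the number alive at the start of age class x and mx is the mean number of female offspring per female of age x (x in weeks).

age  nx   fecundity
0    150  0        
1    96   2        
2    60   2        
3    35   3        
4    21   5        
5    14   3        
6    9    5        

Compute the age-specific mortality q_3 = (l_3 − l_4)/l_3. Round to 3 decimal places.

0.400

lx = nx/n0 = nx/150: 1, 0.64, 0.4, 0.23333…, 0.14, 0.09333…, 0.06
q_3 = (l_3 − l_4) / l_3 = (0.233333… − 0.14) / 0.233333…
     = 0.093333… / 0.233333… = 0.4… → 0.400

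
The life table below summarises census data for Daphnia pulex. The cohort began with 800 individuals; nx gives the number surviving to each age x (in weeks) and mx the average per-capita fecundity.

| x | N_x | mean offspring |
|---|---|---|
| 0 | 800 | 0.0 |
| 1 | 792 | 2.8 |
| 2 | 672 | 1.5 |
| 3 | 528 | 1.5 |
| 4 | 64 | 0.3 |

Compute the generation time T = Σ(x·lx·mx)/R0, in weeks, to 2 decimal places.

1.66

lx = nx/n0 = nx/800: 1, 0.99, 0.84, 0.66, 0.08
lx·mx: 0, 2.772, 1.26, 0.99, 0.024 → R0 = 5.046
x·lx·mx: 0, 2.772, 2.52, 2.97, 0.096 → Σ = 8.358
T = 8.358 / 5.046 = 1.656361… → 1.66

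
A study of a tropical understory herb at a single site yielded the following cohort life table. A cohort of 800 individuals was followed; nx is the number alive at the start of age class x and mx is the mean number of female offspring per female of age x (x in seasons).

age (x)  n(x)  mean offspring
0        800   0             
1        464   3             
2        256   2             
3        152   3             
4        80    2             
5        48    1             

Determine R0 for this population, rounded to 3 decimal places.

lx = nx/n0 = nx/800: 1, 0.58, 0.32, 0.19, 0.1, 0.06
lx·mx by age: 0, 1.74, 0.64, 0.57, 0.2, 0.06
R0 = Σ lx·mx = 3.21 → 3.210

3.210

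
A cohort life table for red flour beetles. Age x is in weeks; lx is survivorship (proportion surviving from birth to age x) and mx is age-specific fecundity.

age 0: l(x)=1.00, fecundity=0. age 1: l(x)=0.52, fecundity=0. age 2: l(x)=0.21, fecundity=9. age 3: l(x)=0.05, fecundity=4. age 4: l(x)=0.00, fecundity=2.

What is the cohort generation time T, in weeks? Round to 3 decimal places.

lx·mx: 0, 0, 1.89, 0.2, 0 → R0 = 2.09
x·lx·mx: 0, 0, 3.78, 0.6, 0 → Σ = 4.38
T = 4.38 / 2.09 = 2.095694… → 2.096

2.096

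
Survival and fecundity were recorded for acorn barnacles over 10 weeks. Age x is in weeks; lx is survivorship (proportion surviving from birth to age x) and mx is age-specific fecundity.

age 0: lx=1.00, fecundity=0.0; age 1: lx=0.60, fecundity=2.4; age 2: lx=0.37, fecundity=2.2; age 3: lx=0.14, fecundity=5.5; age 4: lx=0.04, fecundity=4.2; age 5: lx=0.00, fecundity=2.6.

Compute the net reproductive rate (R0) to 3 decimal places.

lx·mx by age: 0, 1.44, 0.814, 0.77, 0.168, 0
R0 = Σ lx·mx = 3.192 → 3.192

3.192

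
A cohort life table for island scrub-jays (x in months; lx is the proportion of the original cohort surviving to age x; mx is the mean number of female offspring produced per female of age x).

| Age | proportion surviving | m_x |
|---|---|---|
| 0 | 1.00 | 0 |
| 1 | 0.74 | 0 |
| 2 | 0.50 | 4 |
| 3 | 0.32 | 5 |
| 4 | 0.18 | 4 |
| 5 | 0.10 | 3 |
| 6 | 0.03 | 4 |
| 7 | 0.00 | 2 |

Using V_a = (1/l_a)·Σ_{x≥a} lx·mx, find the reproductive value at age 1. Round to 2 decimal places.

lx·mx for x ≥ 1: 0, 2, 1.6, 0.72, 0.3, 0.12, 0 → sum = 4.74
V_1 = 4.74 / l_1 = 4.74 / 0.74 = 6.405405… → 6.41

6.41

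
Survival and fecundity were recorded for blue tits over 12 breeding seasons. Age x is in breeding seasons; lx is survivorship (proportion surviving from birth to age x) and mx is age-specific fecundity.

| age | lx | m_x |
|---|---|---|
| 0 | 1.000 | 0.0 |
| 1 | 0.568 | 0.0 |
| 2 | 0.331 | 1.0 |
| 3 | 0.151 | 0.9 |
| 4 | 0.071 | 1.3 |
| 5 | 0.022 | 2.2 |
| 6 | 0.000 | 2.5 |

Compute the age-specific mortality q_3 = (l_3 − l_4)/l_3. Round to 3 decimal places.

q_3 = (l_3 − l_4) / l_3 = (0.151 − 0.071) / 0.151
     = 0.08 / 0.151 = 0.529801… → 0.530

0.530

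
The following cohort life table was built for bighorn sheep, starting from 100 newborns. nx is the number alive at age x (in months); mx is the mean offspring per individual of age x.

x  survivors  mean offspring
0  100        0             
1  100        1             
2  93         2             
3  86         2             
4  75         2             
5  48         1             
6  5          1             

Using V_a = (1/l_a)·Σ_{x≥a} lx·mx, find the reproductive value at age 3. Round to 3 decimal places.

4.360

lx = nx/n0 = nx/100: 1, 1, 0.93, 0.86, 0.75, 0.48, 0.05
lx·mx for x ≥ 3: 1.72, 1.5, 0.48, 0.05 → sum = 3.75
V_3 = 3.75 / l_3 = 3.75 / 0.86 = 4.360465… → 4.360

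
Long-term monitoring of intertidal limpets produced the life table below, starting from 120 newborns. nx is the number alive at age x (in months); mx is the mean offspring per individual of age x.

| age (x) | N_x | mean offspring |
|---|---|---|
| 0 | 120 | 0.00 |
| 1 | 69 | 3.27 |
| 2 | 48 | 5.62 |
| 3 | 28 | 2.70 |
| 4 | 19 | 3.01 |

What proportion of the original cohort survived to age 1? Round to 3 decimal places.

l_1 = n_1/n_0 = 69/120 = 0.575 → 0.575

0.575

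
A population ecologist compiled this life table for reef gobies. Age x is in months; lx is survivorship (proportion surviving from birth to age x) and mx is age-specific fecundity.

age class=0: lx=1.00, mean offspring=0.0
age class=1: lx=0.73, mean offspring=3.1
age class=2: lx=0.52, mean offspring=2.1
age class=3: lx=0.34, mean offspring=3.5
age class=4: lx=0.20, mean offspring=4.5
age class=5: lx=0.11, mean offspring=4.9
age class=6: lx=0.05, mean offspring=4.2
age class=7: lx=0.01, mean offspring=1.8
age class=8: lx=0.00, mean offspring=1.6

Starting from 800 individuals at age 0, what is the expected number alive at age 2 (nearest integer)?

416

Expected survivors = N0 · l_2 = 800 × 0.52 = 416 → 416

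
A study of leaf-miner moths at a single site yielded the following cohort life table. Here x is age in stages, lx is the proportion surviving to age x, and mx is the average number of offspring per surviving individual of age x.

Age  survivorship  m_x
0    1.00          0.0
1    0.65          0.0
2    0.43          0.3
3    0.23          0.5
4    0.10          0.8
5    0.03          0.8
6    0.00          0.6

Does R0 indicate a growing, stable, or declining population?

declining

R0 = Σ lx·mx = 0 + 0 + 0.129 + 0.115 + 0.08 + 0.024 + 0 = 0.348
R0 < 1, so the population is declining.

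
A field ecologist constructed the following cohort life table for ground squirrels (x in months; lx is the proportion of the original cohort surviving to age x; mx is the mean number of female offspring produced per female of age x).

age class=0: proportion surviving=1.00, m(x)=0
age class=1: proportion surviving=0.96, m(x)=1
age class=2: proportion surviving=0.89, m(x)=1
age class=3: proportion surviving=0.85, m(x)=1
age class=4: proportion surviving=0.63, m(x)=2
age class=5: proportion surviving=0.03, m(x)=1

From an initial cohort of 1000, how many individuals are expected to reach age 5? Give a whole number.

Expected survivors = N0 · l_5 = 1000 × 0.03 = 30 → 30

30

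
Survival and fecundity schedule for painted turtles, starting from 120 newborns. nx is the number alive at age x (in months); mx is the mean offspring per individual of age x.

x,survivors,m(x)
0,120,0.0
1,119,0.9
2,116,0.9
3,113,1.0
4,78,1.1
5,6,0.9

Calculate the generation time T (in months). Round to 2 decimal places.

lx = nx/n0 = nx/120: 1, 0.99167…, 0.96667…, 0.94167…, 0.65, 0.05
lx·mx: 0, 0.8925…, 0.87…, 0.941667…, 0.715, 0.045 → R0 = 3.464167…
x·lx·mx: 0, 0.8925…, 1.74…, 2.825…, 2.86, 0.225 → Σ = 8.5425…
T = 8.5425… / 3.464167… = 2.465961… → 2.47

2.47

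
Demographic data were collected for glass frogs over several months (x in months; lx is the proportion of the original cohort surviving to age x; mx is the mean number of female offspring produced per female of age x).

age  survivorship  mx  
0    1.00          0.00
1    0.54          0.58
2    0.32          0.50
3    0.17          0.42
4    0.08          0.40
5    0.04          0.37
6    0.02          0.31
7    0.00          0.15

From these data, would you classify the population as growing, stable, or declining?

R0 = Σ lx·mx = 0 + 0.3132 + 0.16 + 0.0714 + 0.032 + 0.0148 + 0.0062 + 0 = 0.5976
R0 < 1, so the population is declining.

declining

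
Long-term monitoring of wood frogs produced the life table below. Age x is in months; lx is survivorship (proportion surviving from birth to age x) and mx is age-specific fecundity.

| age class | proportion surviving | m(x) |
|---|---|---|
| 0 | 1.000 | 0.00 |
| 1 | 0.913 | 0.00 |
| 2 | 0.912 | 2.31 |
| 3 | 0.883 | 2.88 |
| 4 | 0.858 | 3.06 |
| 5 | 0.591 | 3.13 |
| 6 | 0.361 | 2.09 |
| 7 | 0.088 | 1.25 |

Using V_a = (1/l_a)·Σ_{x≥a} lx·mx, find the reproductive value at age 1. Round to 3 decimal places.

10.941

lx·mx for x ≥ 1: 0, 2.10672, 2.54304, 2.62548, 1.84983, 0.75449, 0.11 → sum = 9.98956
V_1 = 9.98956 / l_1 = 9.98956 / 0.913 = 10.941468… → 10.941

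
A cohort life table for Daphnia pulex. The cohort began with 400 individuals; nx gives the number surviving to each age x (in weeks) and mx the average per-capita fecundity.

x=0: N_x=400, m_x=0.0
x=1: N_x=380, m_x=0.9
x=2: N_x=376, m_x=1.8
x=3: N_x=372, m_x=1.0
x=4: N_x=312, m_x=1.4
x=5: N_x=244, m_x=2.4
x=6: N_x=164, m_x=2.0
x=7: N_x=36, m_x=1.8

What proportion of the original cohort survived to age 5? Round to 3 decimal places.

l_5 = n_5/n_0 = 244/400 = 0.61 → 0.610

0.610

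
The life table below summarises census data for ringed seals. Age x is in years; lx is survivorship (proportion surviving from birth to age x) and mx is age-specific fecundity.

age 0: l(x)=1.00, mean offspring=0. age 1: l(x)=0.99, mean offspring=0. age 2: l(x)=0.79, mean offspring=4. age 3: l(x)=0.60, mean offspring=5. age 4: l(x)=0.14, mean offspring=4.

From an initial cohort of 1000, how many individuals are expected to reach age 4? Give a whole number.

Expected survivors = N0 · l_4 = 1000 × 0.14 = 140 → 140

140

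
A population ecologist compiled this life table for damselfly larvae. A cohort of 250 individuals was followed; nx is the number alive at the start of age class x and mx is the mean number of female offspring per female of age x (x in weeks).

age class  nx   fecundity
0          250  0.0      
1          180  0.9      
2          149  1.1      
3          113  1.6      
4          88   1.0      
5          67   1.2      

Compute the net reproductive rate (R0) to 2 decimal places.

2.70

lx = nx/n0 = nx/250: 1, 0.72, 0.596, 0.452, 0.352, 0.268
lx·mx by age: 0, 0.648, 0.6556, 0.7232, 0.352, 0.3216
R0 = Σ lx·mx = 2.7004 → 2.70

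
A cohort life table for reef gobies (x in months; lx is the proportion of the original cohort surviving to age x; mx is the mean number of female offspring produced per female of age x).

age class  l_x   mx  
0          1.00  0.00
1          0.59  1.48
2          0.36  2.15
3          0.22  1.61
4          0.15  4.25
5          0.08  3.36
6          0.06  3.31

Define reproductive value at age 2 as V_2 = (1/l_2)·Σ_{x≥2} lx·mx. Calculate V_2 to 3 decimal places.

lx·mx for x ≥ 2: 0.774, 0.3542, 0.6375, 0.2688, 0.1986 → sum = 2.2331
V_2 = 2.2331 / l_2 = 2.2331 / 0.36 = 6.203056… → 6.203

6.203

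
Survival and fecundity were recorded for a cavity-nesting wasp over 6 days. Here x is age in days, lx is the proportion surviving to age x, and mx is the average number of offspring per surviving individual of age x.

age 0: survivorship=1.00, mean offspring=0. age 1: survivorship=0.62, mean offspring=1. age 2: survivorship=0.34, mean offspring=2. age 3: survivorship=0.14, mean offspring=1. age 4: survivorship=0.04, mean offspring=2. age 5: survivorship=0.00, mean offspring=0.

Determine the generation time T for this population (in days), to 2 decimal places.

lx·mx: 0, 0.62, 0.68, 0.14, 0.08, 0 → R0 = 1.52
x·lx·mx: 0, 0.62, 1.36, 0.42, 0.32, 0 → Σ = 2.72
T = 2.72 / 1.52 = 1.789474… → 1.79

1.79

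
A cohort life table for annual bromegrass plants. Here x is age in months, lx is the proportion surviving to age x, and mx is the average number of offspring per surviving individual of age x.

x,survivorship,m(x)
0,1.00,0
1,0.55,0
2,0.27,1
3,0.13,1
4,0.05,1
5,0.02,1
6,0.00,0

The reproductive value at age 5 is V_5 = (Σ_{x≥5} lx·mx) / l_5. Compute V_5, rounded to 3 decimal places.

lx·mx for x ≥ 5: 0.02, 0 → sum = 0.02
V_5 = 0.02 / l_5 = 0.02 / 0.02 = 1 → 1.000

1.000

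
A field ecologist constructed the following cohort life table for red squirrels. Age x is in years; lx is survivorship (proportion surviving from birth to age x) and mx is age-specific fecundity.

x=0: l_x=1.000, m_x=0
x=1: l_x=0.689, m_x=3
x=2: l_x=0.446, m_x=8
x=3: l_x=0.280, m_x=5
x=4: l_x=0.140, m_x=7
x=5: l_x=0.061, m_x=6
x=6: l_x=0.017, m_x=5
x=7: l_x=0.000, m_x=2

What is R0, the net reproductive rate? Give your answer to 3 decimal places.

lx·mx by age: 0, 2.067, 3.568, 1.4, 0.98, 0.366, 0.085, 0
R0 = Σ lx·mx = 8.466 → 8.466

8.466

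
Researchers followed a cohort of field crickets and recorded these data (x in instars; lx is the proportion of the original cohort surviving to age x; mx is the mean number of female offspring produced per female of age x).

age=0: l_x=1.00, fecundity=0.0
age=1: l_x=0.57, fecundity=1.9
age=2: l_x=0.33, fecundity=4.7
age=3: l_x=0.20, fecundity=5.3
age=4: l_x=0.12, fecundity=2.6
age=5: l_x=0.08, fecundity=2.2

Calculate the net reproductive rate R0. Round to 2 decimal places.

4.18

lx·mx by age: 0, 1.083, 1.551, 1.06, 0.312, 0.176
R0 = Σ lx·mx = 4.182 → 4.18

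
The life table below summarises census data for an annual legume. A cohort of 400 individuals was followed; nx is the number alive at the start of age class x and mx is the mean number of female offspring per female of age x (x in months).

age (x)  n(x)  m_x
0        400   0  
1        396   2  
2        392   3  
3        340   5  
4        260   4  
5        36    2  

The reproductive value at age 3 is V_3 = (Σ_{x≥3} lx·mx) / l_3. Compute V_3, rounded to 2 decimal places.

8.27

lx = nx/n0 = nx/400: 1, 0.99, 0.98, 0.85, 0.65, 0.09
lx·mx for x ≥ 3: 4.25, 2.6, 0.18 → sum = 7.03
V_3 = 7.03 / l_3 = 7.03 / 0.85 = 8.270588… → 8.27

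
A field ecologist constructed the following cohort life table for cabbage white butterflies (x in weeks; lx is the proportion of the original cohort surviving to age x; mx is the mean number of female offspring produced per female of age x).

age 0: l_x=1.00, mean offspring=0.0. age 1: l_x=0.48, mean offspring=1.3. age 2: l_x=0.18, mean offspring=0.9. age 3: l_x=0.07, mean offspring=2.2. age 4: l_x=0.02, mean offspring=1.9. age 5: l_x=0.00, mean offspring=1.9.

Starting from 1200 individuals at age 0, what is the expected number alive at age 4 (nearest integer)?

Expected survivors = N0 · l_4 = 1200 × 0.02 = 24 → 24

24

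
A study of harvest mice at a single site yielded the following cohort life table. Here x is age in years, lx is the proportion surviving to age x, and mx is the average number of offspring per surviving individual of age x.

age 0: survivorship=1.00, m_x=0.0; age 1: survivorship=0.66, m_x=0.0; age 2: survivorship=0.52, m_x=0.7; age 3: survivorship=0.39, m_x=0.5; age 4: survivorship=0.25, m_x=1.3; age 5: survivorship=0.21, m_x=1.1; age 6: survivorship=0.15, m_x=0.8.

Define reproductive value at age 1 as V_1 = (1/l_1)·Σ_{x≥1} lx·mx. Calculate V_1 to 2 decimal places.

1.87

lx·mx for x ≥ 1: 0, 0.364, 0.195, 0.325, 0.231, 0.12 → sum = 1.235
V_1 = 1.235 / l_1 = 1.235 / 0.66 = 1.871212… → 1.87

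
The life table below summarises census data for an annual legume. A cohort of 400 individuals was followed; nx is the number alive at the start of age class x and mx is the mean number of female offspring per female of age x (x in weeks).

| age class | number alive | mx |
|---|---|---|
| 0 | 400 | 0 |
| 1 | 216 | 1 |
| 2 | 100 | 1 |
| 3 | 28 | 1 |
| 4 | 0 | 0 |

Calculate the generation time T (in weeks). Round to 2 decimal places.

lx = nx/n0 = nx/400: 1, 0.54, 0.25, 0.07, 0
lx·mx: 0, 0.54, 0.25, 0.07, 0 → R0 = 0.86
x·lx·mx: 0, 0.54, 0.5, 0.21, 0 → Σ = 1.25
T = 1.25 / 0.86 = 1.453488… → 1.45

1.45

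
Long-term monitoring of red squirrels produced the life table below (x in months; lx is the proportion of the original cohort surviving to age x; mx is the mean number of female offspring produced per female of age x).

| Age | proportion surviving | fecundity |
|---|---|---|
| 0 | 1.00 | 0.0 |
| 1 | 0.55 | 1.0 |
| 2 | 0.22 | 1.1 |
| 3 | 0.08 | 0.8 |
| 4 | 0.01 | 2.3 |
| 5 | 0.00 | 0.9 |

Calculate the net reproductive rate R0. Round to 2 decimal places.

0.88

lx·mx by age: 0, 0.55, 0.242, 0.064, 0.023, 0
R0 = Σ lx·mx = 0.879 → 0.88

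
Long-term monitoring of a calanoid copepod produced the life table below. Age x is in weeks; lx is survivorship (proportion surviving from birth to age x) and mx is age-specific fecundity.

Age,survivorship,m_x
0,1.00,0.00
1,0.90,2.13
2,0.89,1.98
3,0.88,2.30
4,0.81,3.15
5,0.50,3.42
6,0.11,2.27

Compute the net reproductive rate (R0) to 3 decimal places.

10.214

lx·mx by age: 0, 1.917, 1.7622, 2.024, 2.5515, 1.71, 0.2497
R0 = Σ lx·mx = 10.2144 → 10.214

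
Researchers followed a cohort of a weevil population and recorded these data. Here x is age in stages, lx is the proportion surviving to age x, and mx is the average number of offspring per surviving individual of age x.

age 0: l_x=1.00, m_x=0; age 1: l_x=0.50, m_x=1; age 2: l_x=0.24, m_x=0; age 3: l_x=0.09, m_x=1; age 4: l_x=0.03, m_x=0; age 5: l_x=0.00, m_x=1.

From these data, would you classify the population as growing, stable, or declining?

declining

R0 = Σ lx·mx = 0 + 0.5 + 0 + 0.09 + 0 + 0 = 0.59
R0 < 1, so the population is declining.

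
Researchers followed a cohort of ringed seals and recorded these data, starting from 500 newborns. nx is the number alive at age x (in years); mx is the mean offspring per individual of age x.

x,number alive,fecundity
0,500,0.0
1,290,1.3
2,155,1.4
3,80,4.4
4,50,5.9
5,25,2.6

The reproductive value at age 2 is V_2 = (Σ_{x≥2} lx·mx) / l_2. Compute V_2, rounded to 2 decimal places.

lx = nx/n0 = nx/500: 1, 0.58, 0.31, 0.16, 0.1, 0.05
lx·mx for x ≥ 2: 0.434, 0.704, 0.59, 0.13 → sum = 1.858
V_2 = 1.858 / l_2 = 1.858 / 0.31 = 5.993548… → 5.99

5.99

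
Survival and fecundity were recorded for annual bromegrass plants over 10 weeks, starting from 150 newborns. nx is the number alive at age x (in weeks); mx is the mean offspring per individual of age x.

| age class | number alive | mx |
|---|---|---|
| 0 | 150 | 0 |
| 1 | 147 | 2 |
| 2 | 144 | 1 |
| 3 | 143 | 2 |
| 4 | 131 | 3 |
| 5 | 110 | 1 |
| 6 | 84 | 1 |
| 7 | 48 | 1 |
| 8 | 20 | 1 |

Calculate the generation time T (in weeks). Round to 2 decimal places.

lx = nx/n0 = nx/150: 1, 0.98, 0.96, 0.95333…, 0.87333…, 0.73333…, 0.56, 0.32, 0.13333…
lx·mx: 0, 1.96, 0.96, 1.906667…, 2.62…, 0.733333…, 0.56, 0.32, 0.133333… → R0 = 9.193333…
x·lx·mx: 0, 1.96, 1.92, 5.72…, 10.48…, 3.666667…, 3.36, 2.24, 1.066667… → Σ = 30.413333…
T = 30.413333… / 9.193333… = 3.308194… → 3.31

3.31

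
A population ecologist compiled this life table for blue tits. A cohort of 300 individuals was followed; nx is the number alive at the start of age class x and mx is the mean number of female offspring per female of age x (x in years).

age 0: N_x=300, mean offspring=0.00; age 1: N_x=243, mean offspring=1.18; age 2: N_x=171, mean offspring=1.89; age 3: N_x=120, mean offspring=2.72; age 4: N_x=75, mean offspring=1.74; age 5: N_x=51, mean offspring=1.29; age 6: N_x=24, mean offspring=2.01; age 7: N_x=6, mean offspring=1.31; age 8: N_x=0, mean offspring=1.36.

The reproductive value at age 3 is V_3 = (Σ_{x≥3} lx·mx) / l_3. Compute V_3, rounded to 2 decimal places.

4.82

lx = nx/n0 = nx/300: 1, 0.81, 0.57, 0.4, 0.25, 0.17, 0.08, 0.02, 0
lx·mx for x ≥ 3: 1.088, 0.435, 0.2193, 0.1608, 0.0262, 0 → sum = 1.9293
V_3 = 1.9293 / l_3 = 1.9293 / 0.4 = 4.82325 → 4.82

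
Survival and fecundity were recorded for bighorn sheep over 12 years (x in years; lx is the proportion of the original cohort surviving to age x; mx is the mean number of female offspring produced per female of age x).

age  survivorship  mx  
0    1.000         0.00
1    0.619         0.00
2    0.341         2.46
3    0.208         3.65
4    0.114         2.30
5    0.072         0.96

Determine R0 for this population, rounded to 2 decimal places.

1.93

lx·mx by age: 0, 0, 0.83886, 0.7592, 0.2622, 0.06912
R0 = Σ lx·mx = 1.92938 → 1.93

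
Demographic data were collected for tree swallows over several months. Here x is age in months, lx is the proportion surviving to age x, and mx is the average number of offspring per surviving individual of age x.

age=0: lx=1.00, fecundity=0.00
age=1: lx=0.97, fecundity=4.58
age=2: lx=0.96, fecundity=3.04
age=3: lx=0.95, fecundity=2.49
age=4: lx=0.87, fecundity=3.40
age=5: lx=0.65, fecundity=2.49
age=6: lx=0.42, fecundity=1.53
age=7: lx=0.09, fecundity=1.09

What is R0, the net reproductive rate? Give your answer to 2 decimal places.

15.04

lx·mx by age: 0, 4.4426, 2.9184, 2.3655, 2.958, 1.6185, 0.6426, 0.0981
R0 = Σ lx·mx = 15.0437 → 15.04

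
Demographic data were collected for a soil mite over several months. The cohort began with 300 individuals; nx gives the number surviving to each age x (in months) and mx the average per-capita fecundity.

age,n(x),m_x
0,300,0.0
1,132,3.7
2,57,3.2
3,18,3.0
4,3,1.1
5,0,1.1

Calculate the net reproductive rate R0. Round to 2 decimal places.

lx = nx/n0 = nx/300: 1, 0.44, 0.19, 0.06, 0.01, 0
lx·mx by age: 0, 1.628, 0.608, 0.18, 0.011, 0
R0 = Σ lx·mx = 2.427 → 2.43

2.43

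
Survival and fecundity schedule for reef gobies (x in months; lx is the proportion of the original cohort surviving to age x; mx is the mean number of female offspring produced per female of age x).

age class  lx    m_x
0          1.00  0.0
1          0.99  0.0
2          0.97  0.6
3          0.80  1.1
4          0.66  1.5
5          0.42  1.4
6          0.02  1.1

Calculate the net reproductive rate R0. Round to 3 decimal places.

3.062

lx·mx by age: 0, 0, 0.582, 0.88, 0.99, 0.588, 0.022
R0 = Σ lx·mx = 3.062 → 3.062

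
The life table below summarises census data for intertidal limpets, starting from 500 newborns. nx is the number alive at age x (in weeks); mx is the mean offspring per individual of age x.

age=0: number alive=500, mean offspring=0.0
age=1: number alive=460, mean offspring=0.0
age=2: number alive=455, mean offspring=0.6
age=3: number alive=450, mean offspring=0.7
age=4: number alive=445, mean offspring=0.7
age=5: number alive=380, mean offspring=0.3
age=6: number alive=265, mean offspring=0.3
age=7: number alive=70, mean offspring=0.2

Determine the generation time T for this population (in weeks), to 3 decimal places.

lx = nx/n0 = nx/500: 1, 0.92, 0.91, 0.9, 0.89, 0.76, 0.53, 0.14
lx·mx: 0, 0, 0.546, 0.63, 0.623, 0.228, 0.159, 0.028 → R0 = 2.214
x·lx·mx: 0, 0, 1.092, 1.89, 2.492, 1.14, 0.954, 0.196 → Σ = 7.764
T = 7.764 / 2.214 = 3.506775… → 3.507

3.507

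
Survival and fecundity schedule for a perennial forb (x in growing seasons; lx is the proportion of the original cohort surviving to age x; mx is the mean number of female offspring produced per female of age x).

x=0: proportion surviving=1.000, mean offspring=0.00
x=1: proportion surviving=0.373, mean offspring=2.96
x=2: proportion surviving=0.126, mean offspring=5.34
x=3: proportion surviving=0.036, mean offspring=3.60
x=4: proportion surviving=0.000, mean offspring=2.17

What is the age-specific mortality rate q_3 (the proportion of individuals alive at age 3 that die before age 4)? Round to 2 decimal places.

1.00

q_3 = (l_3 − l_4) / l_3 = (0.036 − 0) / 0.036
     = 0.036 / 0.036 = 1 → 1.00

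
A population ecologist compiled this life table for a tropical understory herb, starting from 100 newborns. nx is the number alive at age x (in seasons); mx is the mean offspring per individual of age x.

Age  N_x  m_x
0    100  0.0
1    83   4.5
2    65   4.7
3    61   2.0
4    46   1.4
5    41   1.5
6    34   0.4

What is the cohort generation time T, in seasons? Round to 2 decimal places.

2.12

lx = nx/n0 = nx/100: 1, 0.83, 0.65, 0.61, 0.46, 0.41, 0.34
lx·mx: 0, 3.735, 3.055, 1.22, 0.644, 0.615, 0.136 → R0 = 9.405
x·lx·mx: 0, 3.735, 6.11, 3.66, 2.576, 3.075, 0.816 → Σ = 19.972
T = 19.972 / 9.405 = 2.123551… → 2.12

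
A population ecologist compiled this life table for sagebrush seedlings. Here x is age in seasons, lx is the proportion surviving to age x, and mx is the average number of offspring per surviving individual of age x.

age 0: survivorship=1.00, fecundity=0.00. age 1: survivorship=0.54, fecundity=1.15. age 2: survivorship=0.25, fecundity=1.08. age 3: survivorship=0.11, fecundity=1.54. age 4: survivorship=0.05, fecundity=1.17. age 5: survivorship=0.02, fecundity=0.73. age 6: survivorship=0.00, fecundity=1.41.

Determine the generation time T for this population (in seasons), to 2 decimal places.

lx·mx: 0, 0.621, 0.27, 0.1694, 0.0585, 0.0146, 0 → R0 = 1.1335
x·lx·mx: 0, 0.621, 0.54, 0.5082, 0.234, 0.073, 0 → Σ = 1.9762
T = 1.9762 / 1.1335 = 1.743449… → 1.74

1.74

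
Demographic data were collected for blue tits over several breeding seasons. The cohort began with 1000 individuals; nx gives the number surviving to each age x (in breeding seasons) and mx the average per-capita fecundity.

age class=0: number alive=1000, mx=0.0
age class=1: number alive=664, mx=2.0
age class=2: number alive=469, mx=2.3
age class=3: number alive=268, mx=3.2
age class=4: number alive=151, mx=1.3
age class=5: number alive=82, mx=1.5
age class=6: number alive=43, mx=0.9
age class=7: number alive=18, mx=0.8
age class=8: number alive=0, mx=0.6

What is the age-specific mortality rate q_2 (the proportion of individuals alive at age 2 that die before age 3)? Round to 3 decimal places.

0.429

lx = nx/n0 = nx/1000: 1, 0.664, 0.469, 0.268, 0.151, 0.082, 0.043, 0.018, 0
q_2 = (l_2 − l_3) / l_2 = (0.469 − 0.268) / 0.469
     = 0.201 / 0.469 = 0.428571… → 0.429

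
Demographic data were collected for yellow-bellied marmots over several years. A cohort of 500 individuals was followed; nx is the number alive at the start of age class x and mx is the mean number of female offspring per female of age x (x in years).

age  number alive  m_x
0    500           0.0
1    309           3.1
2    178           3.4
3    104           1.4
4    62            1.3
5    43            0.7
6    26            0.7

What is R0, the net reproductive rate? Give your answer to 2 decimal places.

3.68

lx = nx/n0 = nx/500: 1, 0.618, 0.356, 0.208, 0.124, 0.086, 0.052
lx·mx by age: 0, 1.9158, 1.2104, 0.2912, 0.1612, 0.0602, 0.0364
R0 = Σ lx·mx = 3.6752 → 3.68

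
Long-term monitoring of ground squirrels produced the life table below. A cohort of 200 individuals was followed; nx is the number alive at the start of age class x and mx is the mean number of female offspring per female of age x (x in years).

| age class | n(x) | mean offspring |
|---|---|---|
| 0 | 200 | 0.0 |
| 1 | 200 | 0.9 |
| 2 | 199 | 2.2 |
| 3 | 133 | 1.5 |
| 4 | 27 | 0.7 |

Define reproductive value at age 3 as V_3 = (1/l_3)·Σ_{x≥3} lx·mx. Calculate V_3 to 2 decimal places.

lx = nx/n0 = nx/200: 1, 1, 0.995, 0.665, 0.135
lx·mx for x ≥ 3: 0.9975, 0.0945 → sum = 1.092
V_3 = 1.092 / l_3 = 1.092 / 0.665 = 1.642105… → 1.64

1.64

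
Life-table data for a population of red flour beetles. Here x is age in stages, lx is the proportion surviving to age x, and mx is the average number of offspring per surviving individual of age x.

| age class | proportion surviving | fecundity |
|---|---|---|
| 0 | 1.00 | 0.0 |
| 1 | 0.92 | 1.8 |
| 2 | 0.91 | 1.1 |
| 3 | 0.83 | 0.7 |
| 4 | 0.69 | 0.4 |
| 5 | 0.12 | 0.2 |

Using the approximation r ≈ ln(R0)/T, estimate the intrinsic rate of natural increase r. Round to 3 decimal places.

0.675

R0 = Σ lx·mx = 0 + 1.656 + 1.001 + 0.581 + 0.276 + 0.024 = 3.538
Σ x·lx·mx = 6.625; T = 6.625/3.538 = 1.87253…
r ≈ ln(R0)/T = ln(3.538)/1.87253… = 0.67479… → 0.675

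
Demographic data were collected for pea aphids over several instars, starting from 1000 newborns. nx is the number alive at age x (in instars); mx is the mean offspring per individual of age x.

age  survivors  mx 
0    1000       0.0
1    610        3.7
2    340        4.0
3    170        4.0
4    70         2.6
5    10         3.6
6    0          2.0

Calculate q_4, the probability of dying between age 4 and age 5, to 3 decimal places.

lx = nx/n0 = nx/1000: 1, 0.61, 0.34, 0.17, 0.07, 0.01, 0
q_4 = (l_4 − l_5) / l_4 = (0.07 − 0.01) / 0.07
     = 0.06 / 0.07 = 0.857143… → 0.857

0.857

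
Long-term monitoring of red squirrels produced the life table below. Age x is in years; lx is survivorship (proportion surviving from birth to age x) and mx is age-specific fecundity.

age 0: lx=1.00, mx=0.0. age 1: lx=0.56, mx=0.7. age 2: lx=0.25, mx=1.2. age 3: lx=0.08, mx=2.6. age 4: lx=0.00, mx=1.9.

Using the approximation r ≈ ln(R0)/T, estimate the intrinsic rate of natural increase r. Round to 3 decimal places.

R0 = Σ lx·mx = 0 + 0.392 + 0.3 + 0.208 + 0 = 0.9
Σ x·lx·mx = 1.616; T = 1.616/0.9 = 1.79556…
r ≈ ln(R0)/T = ln(0.9)/1.79556… = -0.05868… → -0.059

-0.059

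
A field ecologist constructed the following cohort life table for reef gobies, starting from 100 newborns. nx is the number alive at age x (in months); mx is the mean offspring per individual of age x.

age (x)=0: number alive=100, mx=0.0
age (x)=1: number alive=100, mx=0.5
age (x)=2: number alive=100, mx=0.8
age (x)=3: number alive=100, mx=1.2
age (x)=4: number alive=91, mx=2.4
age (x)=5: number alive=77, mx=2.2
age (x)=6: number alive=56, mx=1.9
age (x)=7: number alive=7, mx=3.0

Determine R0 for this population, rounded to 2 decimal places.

lx = nx/n0 = nx/100: 1, 1, 1, 1, 0.91, 0.77, 0.56, 0.07
lx·mx by age: 0, 0.5, 0.8, 1.2, 2.184, 1.694, 1.064, 0.21
R0 = Σ lx·mx = 7.652 → 7.65

7.65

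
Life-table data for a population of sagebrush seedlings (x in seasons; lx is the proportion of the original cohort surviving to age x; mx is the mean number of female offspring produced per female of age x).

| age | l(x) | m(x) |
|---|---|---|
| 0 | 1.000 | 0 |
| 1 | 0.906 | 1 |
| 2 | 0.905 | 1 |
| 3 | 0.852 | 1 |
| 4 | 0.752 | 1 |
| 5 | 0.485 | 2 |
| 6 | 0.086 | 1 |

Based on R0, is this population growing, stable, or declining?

R0 = Σ lx·mx = 0 + 0.906 + 0.905 + 0.852 + 0.752 + 0.97 + 0.086 = 4.471
R0 > 1, so the population is growing.

growing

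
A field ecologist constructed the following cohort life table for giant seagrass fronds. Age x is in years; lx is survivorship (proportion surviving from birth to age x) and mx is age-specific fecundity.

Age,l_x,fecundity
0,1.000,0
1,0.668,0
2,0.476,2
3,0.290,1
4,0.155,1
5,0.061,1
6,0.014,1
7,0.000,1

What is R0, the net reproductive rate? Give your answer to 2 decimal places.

lx·mx by age: 0, 0, 0.952, 0.29, 0.155, 0.061, 0.014, 0
R0 = Σ lx·mx = 1.472 → 1.47

1.47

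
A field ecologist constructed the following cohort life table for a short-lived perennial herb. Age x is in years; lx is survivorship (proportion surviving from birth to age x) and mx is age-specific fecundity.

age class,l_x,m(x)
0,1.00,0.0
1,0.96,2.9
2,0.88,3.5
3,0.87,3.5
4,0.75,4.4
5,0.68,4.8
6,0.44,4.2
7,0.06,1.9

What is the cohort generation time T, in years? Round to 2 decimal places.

3.41

lx·mx: 0, 2.784, 3.08, 3.045, 3.3, 3.264, 1.848, 0.114 → R0 = 17.435
x·lx·mx: 0, 2.784, 6.16, 9.135, 13.2, 16.32, 11.088, 0.798 → Σ = 59.485
T = 59.485 / 17.435 = 3.411815… → 3.41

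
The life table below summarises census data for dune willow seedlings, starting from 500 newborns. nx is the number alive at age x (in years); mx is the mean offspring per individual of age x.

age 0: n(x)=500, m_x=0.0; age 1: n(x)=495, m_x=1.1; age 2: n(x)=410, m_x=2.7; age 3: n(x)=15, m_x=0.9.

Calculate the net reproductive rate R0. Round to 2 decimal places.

3.33

lx = nx/n0 = nx/500: 1, 0.99, 0.82, 0.03
lx·mx by age: 0, 1.089, 2.214, 0.027
R0 = Σ lx·mx = 3.33 → 3.33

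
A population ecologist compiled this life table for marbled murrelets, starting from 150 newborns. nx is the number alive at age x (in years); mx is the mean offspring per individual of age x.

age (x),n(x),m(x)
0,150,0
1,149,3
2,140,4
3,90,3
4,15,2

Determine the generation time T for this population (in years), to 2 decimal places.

1.91

lx = nx/n0 = nx/150: 1, 0.99333…, 0.93333…, 0.6, 0.1
lx·mx: 0, 2.98…, 3.733333…, 1.8, 0.2 → R0 = 8.713333…
x·lx·mx: 0, 2.98…, 7.466667…, 5.4, 0.8 → Σ = 16.646667…
T = 16.646667… / 8.713333… = 1.910482… → 1.91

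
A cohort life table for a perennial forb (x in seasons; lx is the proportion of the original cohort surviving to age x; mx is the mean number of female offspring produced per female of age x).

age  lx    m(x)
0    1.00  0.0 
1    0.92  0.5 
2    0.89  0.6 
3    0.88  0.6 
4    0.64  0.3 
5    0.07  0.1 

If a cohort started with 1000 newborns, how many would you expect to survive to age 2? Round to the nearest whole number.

890

Expected survivors = N0 · l_2 = 1000 × 0.89 = 890 → 890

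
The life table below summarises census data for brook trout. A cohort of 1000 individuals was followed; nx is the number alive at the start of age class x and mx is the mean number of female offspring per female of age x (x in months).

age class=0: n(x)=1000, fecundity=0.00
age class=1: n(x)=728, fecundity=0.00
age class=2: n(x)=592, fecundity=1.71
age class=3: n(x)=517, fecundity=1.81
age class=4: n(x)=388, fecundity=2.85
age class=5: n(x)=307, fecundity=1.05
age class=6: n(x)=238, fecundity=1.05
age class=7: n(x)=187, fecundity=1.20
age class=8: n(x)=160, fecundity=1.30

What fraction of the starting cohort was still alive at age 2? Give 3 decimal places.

0.592

l_2 = n_2/n_0 = 592/1000 = 0.592 → 0.592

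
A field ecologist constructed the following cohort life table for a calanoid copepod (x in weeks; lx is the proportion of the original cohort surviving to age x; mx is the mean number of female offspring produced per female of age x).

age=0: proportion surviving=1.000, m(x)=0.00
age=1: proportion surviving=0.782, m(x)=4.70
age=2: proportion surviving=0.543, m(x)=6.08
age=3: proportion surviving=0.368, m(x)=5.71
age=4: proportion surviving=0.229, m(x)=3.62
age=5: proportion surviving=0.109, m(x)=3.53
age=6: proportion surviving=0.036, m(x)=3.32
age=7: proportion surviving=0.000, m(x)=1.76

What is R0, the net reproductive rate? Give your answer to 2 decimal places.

10.41

lx·mx by age: 0, 3.6754, 3.30144, 2.10128, 0.82898, 0.38477, 0.11952, 0
R0 = Σ lx·mx = 10.41139 → 10.41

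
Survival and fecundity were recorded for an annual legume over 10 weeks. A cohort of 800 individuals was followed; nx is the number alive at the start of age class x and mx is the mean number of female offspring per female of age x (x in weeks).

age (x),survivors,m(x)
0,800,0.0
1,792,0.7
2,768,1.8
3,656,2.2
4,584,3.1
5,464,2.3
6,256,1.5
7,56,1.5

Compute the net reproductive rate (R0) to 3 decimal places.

lx = nx/n0 = nx/800: 1, 0.99, 0.96, 0.82, 0.73, 0.58, 0.32, 0.07
lx·mx by age: 0, 0.693, 1.728, 1.804, 2.263, 1.334, 0.48, 0.105
R0 = Σ lx·mx = 8.407 → 8.407

8.407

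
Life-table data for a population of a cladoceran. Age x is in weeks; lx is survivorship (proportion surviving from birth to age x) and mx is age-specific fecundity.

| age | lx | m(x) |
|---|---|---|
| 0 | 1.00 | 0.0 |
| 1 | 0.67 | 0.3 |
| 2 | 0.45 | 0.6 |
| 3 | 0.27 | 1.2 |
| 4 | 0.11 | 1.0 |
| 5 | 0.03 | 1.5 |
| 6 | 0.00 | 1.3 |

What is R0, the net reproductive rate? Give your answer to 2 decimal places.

0.95

lx·mx by age: 0, 0.201, 0.27, 0.324, 0.11, 0.045, 0
R0 = Σ lx·mx = 0.95 → 0.95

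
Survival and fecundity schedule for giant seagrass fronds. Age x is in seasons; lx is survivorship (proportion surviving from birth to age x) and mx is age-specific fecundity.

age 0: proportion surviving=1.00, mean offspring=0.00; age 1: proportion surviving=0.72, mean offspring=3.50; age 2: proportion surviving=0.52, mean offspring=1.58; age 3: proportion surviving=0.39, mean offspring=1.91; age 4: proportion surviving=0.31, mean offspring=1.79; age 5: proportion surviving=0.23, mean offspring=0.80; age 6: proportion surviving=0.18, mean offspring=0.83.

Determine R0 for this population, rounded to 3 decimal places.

4.975

lx·mx by age: 0, 2.52, 0.8216, 0.7449, 0.5549, 0.184, 0.1494
R0 = Σ lx·mx = 4.9748 → 4.975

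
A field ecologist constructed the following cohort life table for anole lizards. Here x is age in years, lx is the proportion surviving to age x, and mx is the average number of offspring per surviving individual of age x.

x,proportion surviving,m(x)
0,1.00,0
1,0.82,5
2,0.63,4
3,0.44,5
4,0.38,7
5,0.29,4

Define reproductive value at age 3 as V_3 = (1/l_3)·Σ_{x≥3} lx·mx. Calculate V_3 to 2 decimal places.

lx·mx for x ≥ 3: 2.2, 2.66, 1.16 → sum = 6.02
V_3 = 6.02 / l_3 = 6.02 / 0.44 = 13.681818… → 13.68

13.68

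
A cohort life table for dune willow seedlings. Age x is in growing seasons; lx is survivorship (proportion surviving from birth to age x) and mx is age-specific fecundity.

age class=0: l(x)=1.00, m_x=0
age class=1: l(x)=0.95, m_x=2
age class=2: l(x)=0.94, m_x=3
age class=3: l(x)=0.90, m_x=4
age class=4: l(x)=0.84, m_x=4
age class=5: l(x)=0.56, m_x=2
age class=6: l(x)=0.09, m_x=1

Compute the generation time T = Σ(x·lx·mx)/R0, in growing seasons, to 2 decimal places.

2.94

lx·mx: 0, 1.9, 2.82, 3.6, 3.36, 1.12, 0.09 → R0 = 12.89
x·lx·mx: 0, 1.9, 5.64, 10.8, 13.44, 5.6, 0.54 → Σ = 37.92
T = 37.92 / 12.89 = 2.941815… → 2.94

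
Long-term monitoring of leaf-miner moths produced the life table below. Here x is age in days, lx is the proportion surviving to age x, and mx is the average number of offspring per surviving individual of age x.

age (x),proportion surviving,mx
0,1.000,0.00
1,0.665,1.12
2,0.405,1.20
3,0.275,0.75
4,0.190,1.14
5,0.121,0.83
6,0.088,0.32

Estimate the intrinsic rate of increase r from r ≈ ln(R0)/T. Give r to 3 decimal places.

R0 = Σ lx·mx = 0 + 0.7448 + 0.486 + 0.20625 + 0.2166 + 0.10043 + 0.02816 = 1.78224
Σ x·lx·mx = 3.87306; T = 3.87306/1.78224 = 2.17314…
r ≈ ln(R0)/T = ln(1.78224)/2.17314… = 0.26592… → 0.266

0.266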